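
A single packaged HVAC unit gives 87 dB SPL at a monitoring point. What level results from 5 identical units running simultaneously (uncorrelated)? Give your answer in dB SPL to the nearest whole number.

N identical incoherent sources raise the level by 10·log₁₀ N.
L_total = 87 + 10·log₁₀(5) = 87 + 6.990 = 93.99 dB SPL.

94 dB SPL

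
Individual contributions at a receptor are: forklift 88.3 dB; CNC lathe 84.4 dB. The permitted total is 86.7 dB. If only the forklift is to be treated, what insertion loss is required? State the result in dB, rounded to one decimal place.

Everything except the forklift sums to 10^(84.4/10) = 2.754e+08 in linear terms, 84.40 dB.
The limit corresponds to 10^(86.7/10) = 4.677e+08; subtracting the fixed part leaves 1.923e+08 for the forklift, i.e. 82.84 dB.
Required insertion loss = 88.3 − 82.84 = 5.46 dB.

5.5 dB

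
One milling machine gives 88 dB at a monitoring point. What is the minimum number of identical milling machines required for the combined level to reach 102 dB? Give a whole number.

26

The shortfall is 102 − 88 = 14.0 dB, and N units add 10·log₁₀ N, so need 10·log₁₀ N ≥ 14.0.
N ≥ 10^(14.0/10) = 25.119, so N = 26.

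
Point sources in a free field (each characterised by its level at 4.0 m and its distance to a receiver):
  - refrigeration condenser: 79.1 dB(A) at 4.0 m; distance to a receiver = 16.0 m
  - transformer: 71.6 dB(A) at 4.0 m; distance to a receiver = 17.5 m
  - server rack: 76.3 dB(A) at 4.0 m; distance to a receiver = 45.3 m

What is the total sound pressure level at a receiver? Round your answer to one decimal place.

67.9 dB(A)

Apply inverse-square spreading to bring every level to the receiver, then sum 10^(L/10).
refrigeration condenser: 79.1 − 20·log₁₀(16.0/4.0) = 79.1 − 12.04 = 67.06 dB(A).
transformer: 71.6 − 20·log₁₀(17.5/4.0) = 71.6 − 12.82 = 58.78 dB(A).
server rack: 76.3 − 20·log₁₀(45.3/4.0) = 76.3 − 21.08 = 55.22 dB(A).
Σ 10^(L/10) = 6.168e+06 → L_total = 10·log₁₀(6.168e+06) = 67.90 dB(A).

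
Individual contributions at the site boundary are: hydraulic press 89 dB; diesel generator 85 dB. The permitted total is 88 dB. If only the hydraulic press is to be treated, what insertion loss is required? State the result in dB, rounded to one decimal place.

Fixed contribution from the other source: Σ 10^(L/10) = 10^(85/10) = 3.162e+08 (85.00 dB).
To meet 88 dB overall, the treated hydraulic press may contribute at most 10^(88/10) − 3.162e+08 = 3.147e+08, i.e. 84.98 dB.
So the hydraulic press must be reduced from 89 to 84.98 dB: IL = 4.02 dB.

4.0 dB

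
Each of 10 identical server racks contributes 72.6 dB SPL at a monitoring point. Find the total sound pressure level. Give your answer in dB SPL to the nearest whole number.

L_total = L₁ + 10·log₁₀ N for N identical incoherent sources.
L_total = 72.6 + 10·log₁₀(10) = 72.6 + 10.000 = 82.60 dB SPL.

83 dB SPL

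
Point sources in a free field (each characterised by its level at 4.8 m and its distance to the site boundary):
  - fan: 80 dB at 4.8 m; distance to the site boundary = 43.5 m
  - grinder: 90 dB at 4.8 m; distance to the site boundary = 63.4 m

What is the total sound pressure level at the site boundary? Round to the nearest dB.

68 dB

Propagate each source to the receiver with L = L_ref − 20·log₁₀(r/r_ref), then add intensities.
fan: 80 − 20·log₁₀(43.5/4.8) = 80 − 19.14 = 60.86 dB.
grinder: 90 − 20·log₁₀(63.4/4.8) = 90 − 22.42 = 67.58 dB.
Σ 10^(L/10) = 6.950e+06 → L_total = 10·log₁₀(6.950e+06) = 68.42 dB.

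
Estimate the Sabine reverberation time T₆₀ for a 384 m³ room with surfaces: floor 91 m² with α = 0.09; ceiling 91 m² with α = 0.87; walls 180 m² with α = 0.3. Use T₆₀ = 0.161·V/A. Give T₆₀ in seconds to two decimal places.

0.44 s

A = Σ Sᵢαᵢ = 91·0.09 + 91·0.87 + 180·0.3 = 141.36 m².
T₆₀ = 0.161·V/A = 0.161·384/141.36 = 0.437 s.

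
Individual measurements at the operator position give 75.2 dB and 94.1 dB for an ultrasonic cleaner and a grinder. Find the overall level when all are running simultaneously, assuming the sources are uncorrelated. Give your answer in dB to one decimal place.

94.2 dB

For uncorrelated sources the intensities add, so convert each level to linear form, sum, and take 10·log₁₀ of the total.
Σ 10^(L/10) = 10^(75.2/10) + 10^(94.1/10) = 2.604e+09.
L_total = 10·log₁₀(2.604e+09) = 94.16 dB.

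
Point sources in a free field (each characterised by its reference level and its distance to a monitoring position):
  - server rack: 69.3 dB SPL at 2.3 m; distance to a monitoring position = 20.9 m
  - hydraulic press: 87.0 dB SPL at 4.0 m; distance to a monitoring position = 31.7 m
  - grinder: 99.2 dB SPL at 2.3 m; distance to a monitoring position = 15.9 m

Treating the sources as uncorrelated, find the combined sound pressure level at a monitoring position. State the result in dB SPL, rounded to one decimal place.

First find each source's level at the receiver (point-source: −20·log₁₀(r/r_ref)), then combine on an intensity basis.
server rack: 69.3 − 20·log₁₀(20.9/2.3) = 69.3 − 19.17 = 50.13 dB SPL.
hydraulic press: 87.0 − 20·log₁₀(31.7/4.0) = 87.0 − 17.98 = 69.02 dB SPL.
grinder: 99.2 − 20·log₁₀(15.9/2.3) = 99.2 − 16.79 = 82.41 dB SPL.
Σ 10^(L/10) = 1.821e+08 → L_total = 10·log₁₀(1.821e+08) = 82.60 dB SPL.

82.6 dB SPL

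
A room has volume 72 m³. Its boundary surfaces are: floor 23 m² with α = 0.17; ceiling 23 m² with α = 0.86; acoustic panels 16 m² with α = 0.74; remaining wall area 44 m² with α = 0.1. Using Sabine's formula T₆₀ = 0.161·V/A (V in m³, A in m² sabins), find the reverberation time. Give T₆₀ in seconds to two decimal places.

Summing Sᵢαᵢ: 23·0.17 + 23·0.86 + 16·0.74 + 44·0.1 = 39.93 m².
T₆₀ = 0.161 × 72 / 39.93 = 0.290 s.

0.29 s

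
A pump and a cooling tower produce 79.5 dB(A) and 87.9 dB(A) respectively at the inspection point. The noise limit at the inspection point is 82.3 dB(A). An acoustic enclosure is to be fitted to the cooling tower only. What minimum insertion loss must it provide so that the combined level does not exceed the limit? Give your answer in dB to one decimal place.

Fixed contribution from the other source: Σ 10^(L/10) = 10^(79.5/10) = 8.913e+07 (79.50 dB(A)).
To meet 82.3 dB(A) overall, the treated cooling tower may contribute at most 10^(82.3/10) − 8.913e+07 = 8.070e+07, i.e. 79.07 dB(A).
So the cooling tower must be reduced from 87.9 to 79.07 dB(A): IL = 8.83 dB.

8.8 dB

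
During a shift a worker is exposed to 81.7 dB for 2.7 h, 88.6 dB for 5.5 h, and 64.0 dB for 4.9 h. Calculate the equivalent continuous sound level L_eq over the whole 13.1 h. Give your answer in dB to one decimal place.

85.3 dB

Weight each interval's intensity by its duration and average over T = 13.1 h:
Σ tᵢ·10^(Lᵢ/10) = 2.7·10^(81.7/10) + 5.5·10^(88.6/10) + 4.9·10^(64.0/10) = 4.396e+09.
L_eq = 10·log₁₀(4.396e+09/13.1) = 85.26 dB.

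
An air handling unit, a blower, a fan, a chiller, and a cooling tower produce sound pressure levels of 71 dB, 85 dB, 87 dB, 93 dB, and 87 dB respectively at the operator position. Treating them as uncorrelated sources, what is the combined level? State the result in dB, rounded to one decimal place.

95.2 dB

For uncorrelated sources the intensities add, so convert each level to linear form, sum, and take 10·log₁₀ of the total.
Σ 10^(L/10) = 10^(71/10) + 10^(85/10) + 10^(87/10) + 10^(93/10) + 10^(87/10) = 3.326e+09.
L_total = 10·log₁₀(3.326e+09) = 95.22 dB.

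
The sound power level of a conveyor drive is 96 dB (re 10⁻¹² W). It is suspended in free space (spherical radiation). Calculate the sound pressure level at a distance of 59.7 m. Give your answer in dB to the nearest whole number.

Free-field spherical radiation: L_p = L_w − 10·log₁₀(4π·r²), r = 59.7 m.
4π·r² = 4.479e+04 m², 10·log₁₀ of that is 46.512 dB.
L_p = 96 − 46.512 = 49.49 dB.

49 dB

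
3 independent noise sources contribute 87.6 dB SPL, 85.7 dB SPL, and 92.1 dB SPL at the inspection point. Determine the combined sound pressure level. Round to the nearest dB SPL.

Incoherent sources combine by intensity addition: L_total = 10·log₁₀(Σ 10^(L_i/10)).
Σ 10^(L/10) = 10^(87.6/10) + 10^(85.7/10) + 10^(92.1/10) = 2.569e+09.
L_total = 10·log₁₀(2.569e+09) = 94.10 dB SPL.

94 dB SPL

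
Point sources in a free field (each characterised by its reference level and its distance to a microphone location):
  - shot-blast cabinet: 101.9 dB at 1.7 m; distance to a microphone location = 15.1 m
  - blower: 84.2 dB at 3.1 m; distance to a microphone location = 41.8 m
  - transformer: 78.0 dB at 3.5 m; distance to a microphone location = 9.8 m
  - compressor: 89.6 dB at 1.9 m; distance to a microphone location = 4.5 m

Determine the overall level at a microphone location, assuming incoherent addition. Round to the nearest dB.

Apply inverse-square spreading to bring every level to the receiver, then sum 10^(L/10).
shot-blast cabinet: 101.9 − 20·log₁₀(15.1/1.7) = 101.9 − 18.97 = 82.93 dB.
blower: 84.2 − 20·log₁₀(41.8/3.1) = 84.2 − 22.60 = 61.60 dB.
transformer: 78.0 − 20·log₁₀(9.8/3.5) = 78.0 − 8.94 = 69.06 dB.
compressor: 89.6 − 20·log₁₀(4.5/1.9) = 89.6 − 7.49 = 82.11 dB.
Σ 10^(L/10) = 3.684e+08 → L_total = 10·log₁₀(3.684e+08) = 85.66 dB.

86 dB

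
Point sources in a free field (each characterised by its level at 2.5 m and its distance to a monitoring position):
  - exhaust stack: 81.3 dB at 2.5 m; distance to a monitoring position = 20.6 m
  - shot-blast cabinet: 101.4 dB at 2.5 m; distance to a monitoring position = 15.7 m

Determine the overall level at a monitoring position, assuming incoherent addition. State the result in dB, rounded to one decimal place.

85.5 dB

Apply inverse-square spreading to bring every level to the receiver, then sum 10^(L/10).
exhaust stack: 81.3 − 20·log₁₀(20.6/2.5) = 81.3 − 18.32 = 62.98 dB.
shot-blast cabinet: 101.4 − 20·log₁₀(15.7/2.5) = 101.4 − 15.96 = 85.44 dB.
Σ 10^(L/10) = 3.520e+08 → L_total = 10·log₁₀(3.520e+08) = 85.47 dB.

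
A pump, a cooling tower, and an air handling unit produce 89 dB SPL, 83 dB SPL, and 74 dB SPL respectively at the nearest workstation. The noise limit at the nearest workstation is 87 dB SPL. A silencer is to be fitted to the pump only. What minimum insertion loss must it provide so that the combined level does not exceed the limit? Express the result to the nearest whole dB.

The untreated sources together contribute 10^(83/10) + 10^(74/10) = 2.246e+08, i.e. 83.51 dB SPL.
To meet 87 dB SPL overall, the treated pump may contribute at most 10^(87/10) − 2.246e+08 = 2.765e+08, i.e. 84.42 dB SPL.
So the pump must be reduced from 89 to 84.42 dB SPL: IL = 4.58 dB.

5 dB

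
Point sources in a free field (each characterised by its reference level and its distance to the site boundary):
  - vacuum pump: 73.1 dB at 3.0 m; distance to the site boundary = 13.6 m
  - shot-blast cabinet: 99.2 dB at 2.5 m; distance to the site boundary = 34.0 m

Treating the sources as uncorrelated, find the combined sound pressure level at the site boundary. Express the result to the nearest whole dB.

Apply inverse-square spreading to bring every level to the receiver, then sum 10^(L/10).
vacuum pump: 73.1 − 20·log₁₀(13.6/3.0) = 73.1 − 13.13 = 59.97 dB.
shot-blast cabinet: 99.2 − 20·log₁₀(34.0/2.5) = 99.2 − 22.67 = 76.53 dB.
Σ 10^(L/10) = 4.596e+07 → L_total = 10·log₁₀(4.596e+07) = 76.62 dB.

77 dB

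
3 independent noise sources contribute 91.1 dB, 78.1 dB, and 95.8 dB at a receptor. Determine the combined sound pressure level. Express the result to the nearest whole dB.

97 dB

For uncorrelated sources the intensities add, so convert each level to linear form, sum, and take 10·log₁₀ of the total.
Σ 10^(L/10) = 10^(91.1/10) + 10^(78.1/10) + 10^(95.8/10) = 5.155e+09.
L_total = 10·log₁₀(5.155e+09) = 97.12 dB.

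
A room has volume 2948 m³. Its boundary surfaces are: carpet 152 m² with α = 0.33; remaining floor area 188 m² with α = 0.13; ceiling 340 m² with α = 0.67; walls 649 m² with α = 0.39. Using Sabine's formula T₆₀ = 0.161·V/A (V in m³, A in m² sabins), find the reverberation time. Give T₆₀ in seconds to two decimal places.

0.85 s

A = Σ Sᵢαᵢ = 152·0.33 + 188·0.13 + 340·0.67 + 649·0.39 = 555.51 m².
T₆₀ = 0.161·V/A = 0.161·2948/555.51 = 0.854 s.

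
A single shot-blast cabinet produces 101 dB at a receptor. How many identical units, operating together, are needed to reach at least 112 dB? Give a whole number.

13

N identical sources give L₁ + 10·log₁₀ N, so require 10·log₁₀ N ≥ 112 − 101 = 11.0 dB.
N ≥ 10^(11.0/10) = 12.589, so N = 13.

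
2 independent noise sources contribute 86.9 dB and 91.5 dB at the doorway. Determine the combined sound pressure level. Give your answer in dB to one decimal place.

92.8 dB

Incoherent sources combine by intensity addition: L_total = 10·log₁₀(Σ 10^(L_i/10)).
Σ 10^(L/10) = 10^(86.9/10) + 10^(91.5/10) = 1.902e+09.
L_total = 10·log₁₀(1.902e+09) = 92.79 dB.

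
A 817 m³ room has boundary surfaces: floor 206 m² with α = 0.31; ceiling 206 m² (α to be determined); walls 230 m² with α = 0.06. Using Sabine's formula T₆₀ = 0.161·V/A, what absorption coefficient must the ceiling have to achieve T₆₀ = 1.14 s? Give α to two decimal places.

0.18

From T₆₀ = 0.161·V/A, the target T₆₀ = 1.14 s needs A = 0.161·817/1.14 = 115.38 m².
Absorption from the other surfaces = 206·0.31 + 230·0.06 = 77.66 m², so the ceiling must supply 37.72 m² over 206 m².
α = 37.72/206 = 0.183.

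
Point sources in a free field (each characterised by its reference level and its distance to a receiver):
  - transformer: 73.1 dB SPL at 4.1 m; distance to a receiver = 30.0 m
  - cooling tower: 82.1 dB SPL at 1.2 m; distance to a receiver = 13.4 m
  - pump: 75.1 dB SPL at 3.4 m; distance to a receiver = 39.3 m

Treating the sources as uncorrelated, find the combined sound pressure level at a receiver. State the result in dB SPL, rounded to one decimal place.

Propagate each source to the receiver with L = L_ref − 20·log₁₀(r/r_ref), then add intensities.
transformer: 73.1 − 20·log₁₀(30.0/4.1) = 73.1 − 17.29 = 55.81 dB SPL.
cooling tower: 82.1 − 20·log₁₀(13.4/1.2) = 82.1 − 20.96 = 61.14 dB SPL.
pump: 75.1 − 20·log₁₀(39.3/3.4) = 75.1 − 21.26 = 53.84 dB SPL.
Σ 10^(L/10) = 1.924e+06 → L_total = 10·log₁₀(1.924e+06) = 62.84 dB SPL.

62.8 dB SPL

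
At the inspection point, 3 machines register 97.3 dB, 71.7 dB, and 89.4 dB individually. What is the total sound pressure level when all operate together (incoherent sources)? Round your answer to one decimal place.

Incoherent sources combine by intensity addition: L_total = 10·log₁₀(Σ 10^(L_i/10)).
Σ 10^(L/10) = 10^(97.3/10) + 10^(71.7/10) + 10^(89.4/10) = 6.256e+09.
L_total = 10·log₁₀(6.256e+09) = 97.96 dB.

98.0 dB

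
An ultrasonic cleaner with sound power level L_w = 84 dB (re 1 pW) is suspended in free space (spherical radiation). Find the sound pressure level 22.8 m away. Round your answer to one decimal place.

45.8 dB

L_p = L_w − 10·log₁₀(4π·r²) with r = 22.8 m.
4π·r² = 6533 m², 10·log₁₀ of that is 38.151 dB.
L_p = 84 − 38.151 = 45.85 dB.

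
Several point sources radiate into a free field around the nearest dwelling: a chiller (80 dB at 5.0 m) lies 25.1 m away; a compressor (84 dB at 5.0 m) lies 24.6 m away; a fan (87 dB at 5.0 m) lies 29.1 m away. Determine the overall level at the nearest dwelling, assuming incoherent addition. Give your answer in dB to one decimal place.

74.6 dB

First find each source's level at the receiver (point-source: −20·log₁₀(r/r_ref)), then combine on an intensity basis.
chiller: 80 − 20·log₁₀(25.1/5.0) = 80 − 14.01 = 65.99 dB.
compressor: 84 − 20·log₁₀(24.6/5.0) = 84 − 13.84 = 70.16 dB.
fan: 87 − 20·log₁₀(29.1/5.0) = 87 − 15.30 = 71.70 dB.
Σ 10^(L/10) = 2.914e+07 → L_total = 10·log₁₀(2.914e+07) = 74.65 dB.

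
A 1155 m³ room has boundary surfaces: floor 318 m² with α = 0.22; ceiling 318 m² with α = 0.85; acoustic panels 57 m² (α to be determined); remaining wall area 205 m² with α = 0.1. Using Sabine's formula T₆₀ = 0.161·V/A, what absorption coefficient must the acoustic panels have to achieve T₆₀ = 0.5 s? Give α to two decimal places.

0.20

From T₆₀ = 0.161·V/A, the target T₆₀ = 0.5 s needs A = 0.161·1155/0.5 = 371.91 m².
Absorption from the other surfaces = 318·0.22 + 318·0.85 + 205·0.1 = 360.76 m², so the acoustic panels must supply 11.15 m² over 57 m².
α = 11.15/57 = 0.196.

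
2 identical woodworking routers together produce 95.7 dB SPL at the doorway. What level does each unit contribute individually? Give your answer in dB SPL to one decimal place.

92.7 dB SPL

2 equal contributions raise the level by 10·log₁₀ 2 = 3.010 dB, so each unit alone gives 95.7 − 3.010.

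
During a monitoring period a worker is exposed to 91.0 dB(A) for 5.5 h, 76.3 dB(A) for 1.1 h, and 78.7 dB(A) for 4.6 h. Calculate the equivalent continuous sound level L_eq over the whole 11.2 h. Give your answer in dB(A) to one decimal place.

Weight each interval's intensity by its duration and average over T = 11.2 h:
Σ tᵢ·10^(Lᵢ/10) = 5.5·10^(91.0/10) + 1.1·10^(76.3/10) + 4.6·10^(78.7/10) = 7.312e+09.
L_eq = 10·log₁₀(7.312e+09/11.2) = 88.15 dB(A).

88.1 dB(A)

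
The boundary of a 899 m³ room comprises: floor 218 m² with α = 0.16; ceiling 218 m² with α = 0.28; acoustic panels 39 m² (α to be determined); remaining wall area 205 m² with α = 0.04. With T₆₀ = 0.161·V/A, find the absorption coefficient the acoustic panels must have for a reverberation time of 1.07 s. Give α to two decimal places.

Required total absorption A = 0.161·899/1.07 = 135.27 m².
Absorption from the other surfaces = 218·0.16 + 218·0.28 + 205·0.04 = 104.12 m², so the acoustic panels must supply 31.15 m² over 39 m².
α = 31.15/39 = 0.799.

0.80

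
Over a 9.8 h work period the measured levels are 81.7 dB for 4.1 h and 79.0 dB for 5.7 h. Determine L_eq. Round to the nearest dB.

The energy average is taken in the linear domain: L_eq = 10·log₁₀[(Σ tᵢ·10^(Lᵢ/10))/T], T = 9.8 h.
Σ tᵢ·10^(Lᵢ/10) = 4.1·10^(81.7/10) + 5.7·10^(79.0/10) = 1.059e+09.
L_eq = 10·log₁₀(1.059e+09/9.8) = 80.34 dB.

80 dB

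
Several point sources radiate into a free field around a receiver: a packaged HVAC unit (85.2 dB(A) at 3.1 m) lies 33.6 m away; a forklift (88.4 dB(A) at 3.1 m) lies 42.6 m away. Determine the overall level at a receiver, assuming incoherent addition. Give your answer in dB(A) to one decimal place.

Apply inverse-square spreading to bring every level to the receiver, then sum 10^(L/10).
packaged HVAC unit: 85.2 − 20·log₁₀(33.6/3.1) = 85.2 − 20.70 = 64.50 dB(A).
forklift: 88.4 − 20·log₁₀(42.6/3.1) = 88.4 − 22.76 = 65.64 dB(A).
Σ 10^(L/10) = 6.482e+06 → L_total = 10·log₁₀(6.482e+06) = 68.12 dB(A).

68.1 dB(A)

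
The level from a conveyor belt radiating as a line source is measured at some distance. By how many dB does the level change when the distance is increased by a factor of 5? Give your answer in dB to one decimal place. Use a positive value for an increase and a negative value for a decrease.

With cylindrical spreading the level changes by −10·log₁₀(r₂/r₁).
ΔL = −10·log₁₀(5) = -6.99 dB.

-7.0 dB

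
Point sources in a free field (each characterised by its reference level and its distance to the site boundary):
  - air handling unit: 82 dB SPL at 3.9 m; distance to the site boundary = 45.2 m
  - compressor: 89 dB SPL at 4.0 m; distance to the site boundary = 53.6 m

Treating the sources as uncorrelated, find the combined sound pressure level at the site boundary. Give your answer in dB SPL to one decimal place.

67.5 dB SPL

Apply inverse-square spreading to bring every level to the receiver, then sum 10^(L/10).
air handling unit: 82 − 20·log₁₀(45.2/3.9) = 82 − 21.28 = 60.72 dB SPL.
compressor: 89 − 20·log₁₀(53.6/4.0) = 89 − 22.54 = 66.46 dB SPL.
Σ 10^(L/10) = 5.604e+06 → L_total = 10·log₁₀(5.604e+06) = 67.48 dB SPL.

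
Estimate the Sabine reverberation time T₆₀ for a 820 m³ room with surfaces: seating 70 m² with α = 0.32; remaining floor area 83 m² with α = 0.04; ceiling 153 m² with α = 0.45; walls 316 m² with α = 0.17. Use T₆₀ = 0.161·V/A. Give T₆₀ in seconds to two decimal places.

Total absorption A = 70·0.32 + 83·0.04 + 153·0.45 + 316·0.17 = 148.29 m² sabins.
T₆₀ = 0.161 × 820 / 148.29 = 0.890 s.

0.89 s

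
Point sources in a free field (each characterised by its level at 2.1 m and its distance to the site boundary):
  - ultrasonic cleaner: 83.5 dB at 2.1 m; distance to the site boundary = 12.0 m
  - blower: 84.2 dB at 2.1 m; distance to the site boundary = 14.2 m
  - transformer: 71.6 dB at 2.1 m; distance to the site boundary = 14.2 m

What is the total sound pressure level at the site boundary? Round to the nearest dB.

71 dB

Apply inverse-square spreading to bring every level to the receiver, then sum 10^(L/10).
ultrasonic cleaner: 83.5 − 20·log₁₀(12.0/2.1) = 83.5 − 15.14 = 68.36 dB.
blower: 84.2 − 20·log₁₀(14.2/2.1) = 84.2 − 16.60 = 67.60 dB.
transformer: 71.6 − 20·log₁₀(14.2/2.1) = 71.6 − 16.60 = 55.00 dB.
Σ 10^(L/10) = 1.292e+07 → L_total = 10·log₁₀(1.292e+07) = 71.11 dB.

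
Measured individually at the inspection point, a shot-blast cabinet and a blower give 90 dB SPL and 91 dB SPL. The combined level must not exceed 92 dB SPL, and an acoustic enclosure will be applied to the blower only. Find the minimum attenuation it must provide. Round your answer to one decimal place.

The untreated sources together contribute 10^(90/10) = 1.000e+09, i.e. 90.00 dB SPL.
To meet 92 dB SPL overall, the treated blower may contribute at most 10^(92/10) − 1.000e+09 = 5.849e+08, i.e. 87.67 dB SPL.
Required insertion loss = 91 − 87.67 = 3.33 dB.

3.3 dB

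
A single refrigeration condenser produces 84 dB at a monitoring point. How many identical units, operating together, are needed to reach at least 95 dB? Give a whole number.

The shortfall is 95 − 84 = 11.0 dB, and N units add 10·log₁₀ N, so need 10·log₁₀ N ≥ 11.0.
N ≥ 10^(11.0/10) = 12.589, so N = 13.

13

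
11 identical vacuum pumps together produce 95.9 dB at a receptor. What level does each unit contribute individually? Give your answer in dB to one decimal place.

11 equal contributions raise the level by 10·log₁₀ 11 = 10.414 dB, so each unit alone gives 95.9 − 10.414.

85.5 dB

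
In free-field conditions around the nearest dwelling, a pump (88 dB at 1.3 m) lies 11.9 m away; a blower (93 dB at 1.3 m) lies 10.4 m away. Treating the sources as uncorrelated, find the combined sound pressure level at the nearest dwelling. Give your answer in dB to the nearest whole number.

76 dB

Apply inverse-square spreading to bring every level to the receiver, then sum 10^(L/10).
pump: 88 − 20·log₁₀(11.9/1.3) = 88 − 19.23 = 68.77 dB.
blower: 93 − 20·log₁₀(10.4/1.3) = 93 − 18.06 = 74.94 dB.
Σ 10^(L/10) = 3.871e+07 → L_total = 10·log₁₀(3.871e+07) = 75.88 dB.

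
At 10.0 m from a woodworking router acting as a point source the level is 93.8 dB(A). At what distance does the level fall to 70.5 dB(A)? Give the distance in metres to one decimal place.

146.2 m

The 23.3 dB drop corresponds to a distance ratio of 10^(23.3/20) for a point source.
r₂ = 10.0·10^((93.8−70.5)/20) = 10.0·10^(23.3/20) = 146.22 m.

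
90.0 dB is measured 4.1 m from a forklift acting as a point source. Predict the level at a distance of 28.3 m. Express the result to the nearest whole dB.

73 dB

Point-source attenuation: ΔL = 20·log₁₀(r₂/r₁) = 20·log₁₀(28.3/4.1) = 16.780 dB.
L₂ = 90.0 − 20·log₁₀(28.3/4.1) = 90.0 − 16.780 = 73.22 dB.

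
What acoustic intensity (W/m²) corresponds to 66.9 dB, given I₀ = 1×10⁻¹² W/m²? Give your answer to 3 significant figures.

I/I₀ = 10^(66.9/10) = 4.898e+06, so I = 4.898e+06 × 10⁻¹² W/m².

4.90e-06 W/m²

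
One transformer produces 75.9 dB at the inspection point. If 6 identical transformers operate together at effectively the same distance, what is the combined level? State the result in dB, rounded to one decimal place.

With 6 equal, uncorrelated contributions the intensity is 6× that of one unit, giving a rise of 10·log₁₀ 6.
L_total = 75.9 + 10·log₁₀(6) = 75.9 + 7.782 = 83.68 dB.

83.7 dB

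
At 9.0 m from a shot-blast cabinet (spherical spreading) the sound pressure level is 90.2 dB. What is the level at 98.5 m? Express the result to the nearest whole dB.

Spherical spreading from a point source gives a 20·log₁₀(r₂/r₁) drop.
L₂ = 90.2 − 20·log₁₀(98.5/9.0) = 90.2 − 20.784 = 69.42 dB.

69 dB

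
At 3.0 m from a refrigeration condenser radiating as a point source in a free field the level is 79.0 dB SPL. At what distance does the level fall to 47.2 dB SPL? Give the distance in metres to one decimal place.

For a point source L₁ − L₂ = 20·log₁₀(r₂/r₁), so r₂ = r₁·10^((L₁−L₂)/20).
r₂ = 3.0·10^((79.0−47.2)/20) = 3.0·10^(31.8/20) = 116.71 m.

116.7 m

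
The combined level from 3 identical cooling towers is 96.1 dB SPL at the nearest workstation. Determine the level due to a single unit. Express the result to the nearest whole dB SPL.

91 dB SPL

Dividing the total intensity by 3 lowers the level by 10·log₁₀ 3 = 4.771 dB: L₁ = 96.1 − 4.771.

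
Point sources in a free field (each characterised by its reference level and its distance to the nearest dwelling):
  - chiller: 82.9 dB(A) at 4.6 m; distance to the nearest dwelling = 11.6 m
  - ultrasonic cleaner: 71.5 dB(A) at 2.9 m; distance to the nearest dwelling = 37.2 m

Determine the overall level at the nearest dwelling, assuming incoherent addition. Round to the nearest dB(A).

75 dB(A)

Apply inverse-square spreading to bring every level to the receiver, then sum 10^(L/10).
chiller: 82.9 − 20·log₁₀(11.6/4.6) = 82.9 − 8.03 = 74.87 dB(A).
ultrasonic cleaner: 71.5 − 20·log₁₀(37.2/2.9) = 71.5 − 22.16 = 49.34 dB(A).
Σ 10^(L/10) = 3.075e+07 → L_total = 10·log₁₀(3.075e+07) = 74.88 dB(A).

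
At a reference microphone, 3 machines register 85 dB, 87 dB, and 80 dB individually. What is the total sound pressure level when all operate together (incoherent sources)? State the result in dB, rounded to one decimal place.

For uncorrelated sources the intensities add, so convert each level to linear form, sum, and take 10·log₁₀ of the total.
Σ 10^(L/10) = 10^(85/10) + 10^(87/10) + 10^(80/10) = 9.174e+08.
L_total = 10·log₁₀(9.174e+08) = 89.63 dB.

89.6 dB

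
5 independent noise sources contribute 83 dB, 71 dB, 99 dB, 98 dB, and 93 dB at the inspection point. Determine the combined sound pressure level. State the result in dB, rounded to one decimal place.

102.2 dB

For uncorrelated sources the intensities add, so convert each level to linear form, sum, and take 10·log₁₀ of the total.
Σ 10^(L/10) = 10^(83/10) + 10^(71/10) + 10^(99/10) + 10^(98/10) + 10^(93/10) = 1.646e+10.
L_total = 10·log₁₀(1.646e+10) = 102.16 dB.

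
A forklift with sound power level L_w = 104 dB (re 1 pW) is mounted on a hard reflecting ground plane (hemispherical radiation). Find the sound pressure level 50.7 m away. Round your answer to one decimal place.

Free-field hemispherical radiation: L_p = L_w − 10·log₁₀(2π·r²), r = 50.7 m.
2π·r² = 1.615e+04 m², 10·log₁₀ of that is 42.082 dB.
L_p = 104 − 42.082 = 61.92 dB.

61.9 dB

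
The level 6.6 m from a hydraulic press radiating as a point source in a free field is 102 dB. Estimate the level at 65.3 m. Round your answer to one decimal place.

For a point source, L₂ = L₁ − 20·log₁₀(r₂/r₁).
L₂ = 102 − 20·log₁₀(65.3/6.6) = 102 − 19.907 = 82.09 dB.

82.1 dB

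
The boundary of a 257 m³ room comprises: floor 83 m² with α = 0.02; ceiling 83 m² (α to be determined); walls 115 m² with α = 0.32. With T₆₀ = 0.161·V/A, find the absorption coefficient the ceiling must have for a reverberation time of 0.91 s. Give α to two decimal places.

0.08

A = 0.161·V/T₆₀ = 0.161·257/0.91 = 45.47 m² sabins.
Absorption from the other surfaces = 83·0.02 + 115·0.32 = 38.46 m², so the ceiling must supply 7.01 m² over 83 m².
α = 7.01/83 = 0.084.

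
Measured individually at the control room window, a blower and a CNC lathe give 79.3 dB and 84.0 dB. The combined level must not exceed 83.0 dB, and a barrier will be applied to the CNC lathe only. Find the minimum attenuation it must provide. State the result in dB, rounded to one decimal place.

The untreated sources together contribute 10^(79.3/10) = 8.511e+07, i.e. 79.30 dB.
To meet 83.0 dB overall, the treated CNC lathe may contribute at most 10^(83.0/10) − 8.511e+07 = 1.144e+08, i.e. 80.58 dB.
So the CNC lathe must be reduced from 84.0 to 80.58 dB: IL = 3.42 dB.

3.4 dB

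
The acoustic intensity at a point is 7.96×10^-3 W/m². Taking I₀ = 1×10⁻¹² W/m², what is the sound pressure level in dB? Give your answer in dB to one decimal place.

99.0 dB

L = 10·log₁₀(I/I₀) = 10·log₁₀(7.96×10^-3/10⁻¹²) = 10·log₁₀(7.96×10^9).
L = 10·(0.9009 + 9) = 99.01 dB.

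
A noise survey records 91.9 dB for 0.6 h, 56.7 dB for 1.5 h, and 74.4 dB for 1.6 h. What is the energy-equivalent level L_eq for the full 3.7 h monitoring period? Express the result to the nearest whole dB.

84 dB

L_eq = 10·log₁₀[(1/T)·Σ tᵢ·10^(Lᵢ/10)] with T = 3.7 h.
Σ tᵢ·10^(Lᵢ/10) = 0.6·10^(91.9/10) + 1.5·10^(56.7/10) + 1.6·10^(74.4/10) = 9.741e+08.
L_eq = 10·log₁₀(9.741e+08/3.7) = 84.20 dB.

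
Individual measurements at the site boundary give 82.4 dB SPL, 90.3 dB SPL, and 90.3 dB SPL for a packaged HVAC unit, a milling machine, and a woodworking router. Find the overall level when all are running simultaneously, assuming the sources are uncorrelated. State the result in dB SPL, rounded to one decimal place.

93.6 dB SPL

For uncorrelated sources the intensities add, so convert each level to linear form, sum, and take 10·log₁₀ of the total.
Σ 10^(L/10) = 10^(82.4/10) + 10^(90.3/10) + 10^(90.3/10) = 2.317e+09.
L_total = 10·log₁₀(2.317e+09) = 93.65 dB SPL.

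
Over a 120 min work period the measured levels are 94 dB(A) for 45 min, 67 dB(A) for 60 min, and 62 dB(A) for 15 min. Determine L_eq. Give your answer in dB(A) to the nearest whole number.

The energy average is taken in the linear domain: L_eq = 10·log₁₀[(Σ tᵢ·10^(Lᵢ/10))/T], T = 120 min.
Σ tᵢ·10^(Lᵢ/10) = 45·10^(94/10) + 60·10^(67/10) + 15·10^(62/10) = 1.134e+11.
L_eq = 10·log₁₀(1.134e+11/120) = 89.75 dB(A).

90 dB(A)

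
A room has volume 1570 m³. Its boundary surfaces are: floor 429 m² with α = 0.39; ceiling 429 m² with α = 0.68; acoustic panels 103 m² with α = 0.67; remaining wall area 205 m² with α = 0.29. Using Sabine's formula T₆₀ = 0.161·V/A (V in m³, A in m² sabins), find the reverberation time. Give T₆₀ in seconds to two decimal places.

0.43 s

Summing Sᵢαᵢ: 429·0.39 + 429·0.68 + 103·0.67 + 205·0.29 = 587.49 m².
T₆₀ = 0.161·V/A = 0.161·1570/587.49 = 0.430 s.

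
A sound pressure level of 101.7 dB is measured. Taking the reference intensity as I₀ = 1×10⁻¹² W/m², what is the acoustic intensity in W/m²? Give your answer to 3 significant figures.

L = 10·log₁₀(I/I₀) ⇒ I = I₀·10^(L/10) = 10⁻¹² × 10^10.17.

0.0148 W/m²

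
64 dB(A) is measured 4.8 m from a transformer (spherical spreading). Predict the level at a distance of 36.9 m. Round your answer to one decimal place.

Point-source attenuation: ΔL = 20·log₁₀(r₂/r₁) = 20·log₁₀(36.9/4.8) = 17.716 dB.
L₂ = 64 − 20·log₁₀(36.9/4.8) = 64 − 17.716 = 46.28 dB(A).

46.3 dB(A)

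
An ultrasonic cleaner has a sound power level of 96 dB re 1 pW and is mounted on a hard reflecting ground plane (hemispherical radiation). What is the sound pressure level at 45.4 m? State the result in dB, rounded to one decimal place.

54.9 dB

Free-field hemispherical radiation: L_p = L_w − 10·log₁₀(2π·r²), r = 45.4 m.
2π·r² = 1.295e+04 m², 10·log₁₀ of that is 41.123 dB.
L_p = 96 − 41.123 = 54.88 dB.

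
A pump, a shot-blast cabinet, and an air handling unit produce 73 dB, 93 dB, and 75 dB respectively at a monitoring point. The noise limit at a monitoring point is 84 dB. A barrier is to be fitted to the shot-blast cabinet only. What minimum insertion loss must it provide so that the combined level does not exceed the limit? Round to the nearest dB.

10 dB

Everything except the shot-blast cabinet sums to 10^(73/10) + 10^(75/10) = 5.158e+07 in linear terms, 77.12 dB.
To meet 84 dB overall, the treated shot-blast cabinet may contribute at most 10^(84/10) − 5.158e+07 = 1.996e+08, i.e. 83.00 dB.
Required insertion loss = 93 − 83.00 = 10.00 dB.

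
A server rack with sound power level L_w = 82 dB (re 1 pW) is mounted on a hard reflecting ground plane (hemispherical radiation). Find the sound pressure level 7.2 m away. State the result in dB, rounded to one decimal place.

The power spreads over a hemisphere of area 2π·r², so L_p = L_w − 10·log₁₀(2π·r²).
2π·r² = 325.7 m², 10·log₁₀ of that is 25.128 dB.
L_p = 82 − 25.128 = 56.87 dB.

56.9 dB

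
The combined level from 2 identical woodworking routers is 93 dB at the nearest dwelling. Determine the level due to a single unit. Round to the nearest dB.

90 dB

Dividing the total intensity by 2 lowers the level by 10·log₁₀ 2 = 3.010 dB: L₁ = 93 − 3.010.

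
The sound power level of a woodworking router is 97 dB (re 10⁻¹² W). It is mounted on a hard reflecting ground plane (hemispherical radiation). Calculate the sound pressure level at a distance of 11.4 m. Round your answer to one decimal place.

67.9 dB

Free-field hemispherical radiation: L_p = L_w − 10·log₁₀(2π·r²), r = 11.4 m.
2π·r² = 816.6 m², 10·log₁₀ of that is 29.120 dB.
L_p = 97 − 29.120 = 67.88 dB.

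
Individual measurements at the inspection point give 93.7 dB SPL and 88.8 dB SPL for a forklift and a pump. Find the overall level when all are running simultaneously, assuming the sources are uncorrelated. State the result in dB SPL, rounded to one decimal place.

94.9 dB SPL

For uncorrelated sources the intensities add, so convert each level to linear form, sum, and take 10·log₁₀ of the total.
Σ 10^(L/10) = 10^(93.7/10) + 10^(88.8/10) = 3.103e+09.
L_total = 10·log₁₀(3.103e+09) = 94.92 dB SPL.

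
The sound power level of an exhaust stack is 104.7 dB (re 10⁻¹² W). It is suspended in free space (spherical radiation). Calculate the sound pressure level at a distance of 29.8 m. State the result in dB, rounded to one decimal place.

Free-field spherical radiation: L_p = L_w − 10·log₁₀(4π·r²), r = 29.8 m.
4π·r² = 1.116e+04 m², 10·log₁₀ of that is 40.476 dB.
L_p = 104.7 − 40.476 = 64.22 dB.

64.2 dB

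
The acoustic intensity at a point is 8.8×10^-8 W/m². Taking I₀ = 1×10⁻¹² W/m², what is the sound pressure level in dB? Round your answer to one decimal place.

L = 10·log₁₀(I/I₀) = 10·log₁₀(8.8×10^-8/10⁻¹²) = 10·log₁₀(8.8×10^4).
L = 10·(0.9445 + 4) = 49.44 dB.

49.4 dB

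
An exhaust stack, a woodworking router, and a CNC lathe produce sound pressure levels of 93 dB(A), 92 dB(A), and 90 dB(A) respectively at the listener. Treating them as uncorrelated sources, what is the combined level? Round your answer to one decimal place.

96.6 dB(A)

Incoherent sources combine by intensity addition: L_total = 10·log₁₀(Σ 10^(L_i/10)).
Σ 10^(L/10) = 10^(93/10) + 10^(92/10) + 10^(90/10) = 4.580e+09.
L_total = 10·log₁₀(4.580e+09) = 96.61 dB(A).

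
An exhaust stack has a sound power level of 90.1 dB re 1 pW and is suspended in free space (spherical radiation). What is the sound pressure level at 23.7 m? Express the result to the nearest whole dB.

The power spreads over a sphere of area 4π·r², so L_p = L_w − 10·log₁₀(4π·r²).
4π·r² = 7058 m², 10·log₁₀ of that is 38.487 dB.
L_p = 90.1 − 38.487 = 51.61 dB.

52 dB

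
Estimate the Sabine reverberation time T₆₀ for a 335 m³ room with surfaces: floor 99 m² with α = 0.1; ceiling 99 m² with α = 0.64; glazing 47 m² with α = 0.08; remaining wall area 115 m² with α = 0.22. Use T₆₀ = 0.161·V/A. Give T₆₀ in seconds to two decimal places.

A = Σ Sᵢαᵢ = 99·0.1 + 99·0.64 + 47·0.08 + 115·0.22 = 102.32 m².
T₆₀ = 0.161·V/A = 0.161·335/102.32 = 0.527 s.

0.53 s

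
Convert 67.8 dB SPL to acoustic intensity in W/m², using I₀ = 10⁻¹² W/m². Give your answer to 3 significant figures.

L = 10·log₁₀(I/I₀) ⇒ I = I₀·10^(L/10) = 10⁻¹² × 10^6.78.

6.03e-06 W/m²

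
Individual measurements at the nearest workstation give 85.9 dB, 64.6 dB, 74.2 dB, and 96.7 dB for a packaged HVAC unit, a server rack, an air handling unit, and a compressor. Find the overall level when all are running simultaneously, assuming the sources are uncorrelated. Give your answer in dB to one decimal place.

Incoherent sources combine by intensity addition: L_total = 10·log₁₀(Σ 10^(L_i/10)).
Σ 10^(L/10) = 10^(85.9/10) + 10^(64.6/10) + 10^(74.2/10) + 10^(96.7/10) = 5.096e+09.
L_total = 10·log₁₀(5.096e+09) = 97.07 dB.

97.1 dB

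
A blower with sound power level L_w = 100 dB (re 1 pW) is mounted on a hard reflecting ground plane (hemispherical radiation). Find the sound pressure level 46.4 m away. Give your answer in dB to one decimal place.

L_p = L_w − 10·log₁₀(2π·r²) with r = 46.4 m.
2π·r² = 1.353e+04 m², 10·log₁₀ of that is 41.312 dB.
L_p = 100 − 41.312 = 58.69 dB.

58.7 dB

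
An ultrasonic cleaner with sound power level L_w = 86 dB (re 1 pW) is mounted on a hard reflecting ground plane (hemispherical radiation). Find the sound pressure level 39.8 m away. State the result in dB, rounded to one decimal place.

L_p = L_w − 10·log₁₀(2π·r²) with r = 39.8 m.
2π·r² = 9953 m², 10·log₁₀ of that is 39.979 dB.
L_p = 86 − 39.979 = 46.02 dB.

46.0 dB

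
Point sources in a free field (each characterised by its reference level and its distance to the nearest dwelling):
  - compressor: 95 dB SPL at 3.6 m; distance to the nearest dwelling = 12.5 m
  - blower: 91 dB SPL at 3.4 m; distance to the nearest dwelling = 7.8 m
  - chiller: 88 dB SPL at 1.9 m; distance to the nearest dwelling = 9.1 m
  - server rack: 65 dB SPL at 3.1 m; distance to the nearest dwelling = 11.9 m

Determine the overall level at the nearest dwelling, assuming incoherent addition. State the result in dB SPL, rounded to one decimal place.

87.2 dB SPL

First find each source's level at the receiver (point-source: −20·log₁₀(r/r_ref)), then combine on an intensity basis.
compressor: 95 − 20·log₁₀(12.5/3.6) = 95 − 10.81 = 84.19 dB SPL.
blower: 91 − 20·log₁₀(7.8/3.4) = 91 − 7.21 = 83.79 dB SPL.
chiller: 88 − 20·log₁₀(9.1/1.9) = 88 − 13.61 = 74.39 dB SPL.
server rack: 65 − 20·log₁₀(11.9/3.1) = 65 − 11.68 = 53.32 dB SPL.
Σ 10^(L/10) = 5.292e+08 → L_total = 10·log₁₀(5.292e+08) = 87.24 dB SPL.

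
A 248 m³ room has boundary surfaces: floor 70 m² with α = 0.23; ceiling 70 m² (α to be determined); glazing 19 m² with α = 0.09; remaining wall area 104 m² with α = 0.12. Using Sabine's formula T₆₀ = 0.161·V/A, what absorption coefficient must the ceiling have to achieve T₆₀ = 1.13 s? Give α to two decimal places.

0.07

From T₆₀ = 0.161·V/A, the target T₆₀ = 1.13 s needs A = 0.161·248/1.13 = 35.33 m².
Absorption from the other surfaces = 70·0.23 + 19·0.09 + 104·0.12 = 30.29 m², so the ceiling must supply 5.04 m² over 70 m².
α = 5.04/70 = 0.072.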